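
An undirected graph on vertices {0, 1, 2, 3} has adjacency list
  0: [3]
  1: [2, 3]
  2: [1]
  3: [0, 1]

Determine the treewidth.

A width-1 tree decomposition is:
Bags: B1 = {1, 2}  B2 = {1, 3}  B3 = {0, 3}
Tree: B1–B2, B2–B3
Every bag has size at most 2, so the width is 2 − 1 = 1 and tw(G) ≤ 1. Any graph with an edge has treewidth ≥ 1, and G has the edge 1–2. Combining the bounds, tw(G) = 1.

1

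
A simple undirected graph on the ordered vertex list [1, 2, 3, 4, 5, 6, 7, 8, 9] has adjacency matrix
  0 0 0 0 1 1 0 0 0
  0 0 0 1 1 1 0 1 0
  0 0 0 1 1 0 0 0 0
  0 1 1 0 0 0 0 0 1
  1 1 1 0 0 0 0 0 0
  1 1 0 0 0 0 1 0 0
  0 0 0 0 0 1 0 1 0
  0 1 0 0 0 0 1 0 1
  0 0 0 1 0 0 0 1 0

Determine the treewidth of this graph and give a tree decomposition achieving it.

Treewidth 3.
Bags: B1 = {1, 3, 5, 6}  B2 = {2, 3, 5, 6}  B3 = {2, 3, 4, 6}  B4 = {2, 4, 6, 7}  B5 = {2, 4, 7, 8}  B6 = {4, 7, 8, 9}
Tree: B1–B2, B2–B3, B3–B4, B4–B5, B5–B6

The largest bag has 4 vertices, giving width 3; this decomposition certifies tw(G) ≤ 3. For the lower bound: the 4 vertex sets {1,3,5}, {6}, {2}, {4,7,8,9} are disjoint, each induces a connected subgraph, and every pair is joined by at least one edge of G. Contracting each set to a single vertex therefore yields K_{4} as a minor, and since treewidth is minor-monotone, tw(G) ≥ tw(K_{4}) = 3. Therefore the treewidth is 3.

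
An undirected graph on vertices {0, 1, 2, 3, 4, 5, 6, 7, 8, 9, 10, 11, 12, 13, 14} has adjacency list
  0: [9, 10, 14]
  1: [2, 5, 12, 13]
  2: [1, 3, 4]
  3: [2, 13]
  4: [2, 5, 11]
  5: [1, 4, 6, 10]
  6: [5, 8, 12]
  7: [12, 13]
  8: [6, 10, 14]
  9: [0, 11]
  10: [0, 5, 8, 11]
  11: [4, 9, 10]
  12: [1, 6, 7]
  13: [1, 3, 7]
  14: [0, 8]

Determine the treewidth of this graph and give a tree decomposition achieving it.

Treewidth 3.
One such decomposition:
Bags: B1 = {0, 8, 9, 14}  B2 = {0, 8, 9, 10}  B3 = {8, 9, 10, 11}  B4 = {6, 8, 10, 11}  B5 = {5, 6, 10, 11}  B6 = {4, 5, 6, 11}  B7 = {4, 5, 6, 12}  B8 = {1, 4, 5, 12}  B9 = {1, 2, 4, 12}  B10 = {1, 2, 7, 12}  B11 = {1, 2, 7, 13}  B12 = {2, 3, 7, 13}
Tree: B1–B2, B2–B3, B3–B4, B4–B5, B5–B6, B6–B7, B7–B8, B8–B9, B9–B10, B10–B11, B11–B12

Each bag holds 4 vertices, so the decomposition has width 3, which upper-bounds the treewidth. For the lower bound: the 4 vertex sets {0,9,14}, {8}, {10}, {4,5,6,11} are disjoint, each induces a connected subgraph, and every pair is joined by at least one edge of G. Contracting each set to a single vertex therefore yields K_{4} as a minor, and since treewidth is minor-monotone, tw(G) ≥ tw(K_{4}) = 3. Hence tw(G) = 3 exactly.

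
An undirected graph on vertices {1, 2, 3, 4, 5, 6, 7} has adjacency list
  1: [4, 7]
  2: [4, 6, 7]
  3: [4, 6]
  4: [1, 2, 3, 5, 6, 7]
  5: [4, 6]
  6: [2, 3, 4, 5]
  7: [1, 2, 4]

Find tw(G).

2

A width-2 tree decomposition is:
Bags: B1 = {2, 4, 6}  B2 = {2, 4, 7}  B3 = {3, 4, 6}  B4 = {1, 4, 7}  B5 = {4, 5, 6}
Tree: B1–B2, B1–B3, B2–B4, B1–B5
The largest bag has 3 vertices, giving width 2; this decomposition certifies tw(G) ≤ 2. Conversely, {1, 4, 7} is a clique of size 3, and the vertices of any clique must share a bag in every tree decomposition; so some bag has ≥ 3 vertices and tw(G) ≥ 2. Combining the bounds, tw(G) = 2.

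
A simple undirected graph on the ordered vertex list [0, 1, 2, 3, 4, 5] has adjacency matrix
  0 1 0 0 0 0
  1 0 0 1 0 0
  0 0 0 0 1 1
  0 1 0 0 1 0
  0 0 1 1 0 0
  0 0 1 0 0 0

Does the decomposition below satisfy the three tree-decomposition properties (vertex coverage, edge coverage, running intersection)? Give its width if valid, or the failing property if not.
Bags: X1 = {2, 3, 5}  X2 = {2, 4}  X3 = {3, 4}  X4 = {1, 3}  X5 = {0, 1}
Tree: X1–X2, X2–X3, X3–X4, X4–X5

No — bags containing vertex 3 are not connected in the tree.

A tree decomposition must satisfy three properties: every vertex lies in some bag; for every edge, both endpoints lie together in some bag; and for every vertex, the bags containing it form a connected subtree. Here bags containing vertex 3 are not connected in the tree, so the decomposition is invalid.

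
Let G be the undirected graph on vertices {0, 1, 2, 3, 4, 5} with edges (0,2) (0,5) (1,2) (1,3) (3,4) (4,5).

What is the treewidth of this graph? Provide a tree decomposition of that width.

Treewidth 2.
One optimal decomposition is:
Bags: B1 = {1, 2, 3}  B2 = {0, 2, 3}  B3 = {0, 3, 5}  B4 = {3, 4, 5}
Tree: B1–B2, B2–B3, B3–B4

The largest bag has 3 vertices, giving width 2; this decomposition certifies tw(G) ≤ 2. For the lower bound, G contains the cycle 3–1–2–0–5–4–3, so G is not a forest; only forests have treewidth ≤ 1, hence tw(G) ≥ 2. Therefore the treewidth is 2.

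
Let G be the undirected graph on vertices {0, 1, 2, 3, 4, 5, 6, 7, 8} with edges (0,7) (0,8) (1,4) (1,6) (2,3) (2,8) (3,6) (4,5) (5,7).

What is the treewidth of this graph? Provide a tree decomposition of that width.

Each bag holds 3 vertices, so the decomposition has width 2, which upper-bounds the treewidth. Since 7–0–8–2–3–6–1–4–5–7 is a cycle in G, G is not acyclic. Forests are exactly the graphs of treewidth ≤ 1, so tw(G) ≥ 2. Hence tw(G) = 2 exactly.

Treewidth 2.
Bags: B1 = {0, 7, 8}  B2 = {2, 7, 8}  B3 = {2, 3, 7}  B4 = {3, 6, 7}  B5 = {1, 6, 7}  B6 = {1, 4, 7}  B7 = {4, 5, 7}
Tree: B1–B2, B2–B3, B3–B4, B4–B5, B5–B6, B6–B7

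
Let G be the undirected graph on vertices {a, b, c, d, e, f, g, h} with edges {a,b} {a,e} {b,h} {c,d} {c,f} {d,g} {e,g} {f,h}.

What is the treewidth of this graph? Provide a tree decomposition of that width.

Each bag holds 3 vertices, so the decomposition has width 2, which upper-bounds the treewidth. The edges f–h–b–a–e–g–d–c–f form a cycle, so G is not a tree and its treewidth is at least 2. Hence tw(G) = 2 exactly.

Treewidth 2.
One optimal decomposition is:
Bags: B1 = {b, f, h}  B2 = {a, b, f}  B3 = {a, e, f}  B4 = {e, f, g}  B5 = {d, f, g}  B6 = {c, d, f}
Tree: B1–B2, B2–B3, B3–B4, B4–B5, B5–B6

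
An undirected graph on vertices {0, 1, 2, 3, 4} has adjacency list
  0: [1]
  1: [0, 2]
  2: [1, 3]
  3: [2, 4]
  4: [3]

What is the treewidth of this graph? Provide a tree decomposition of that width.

Each bag holds 2 vertices, so the decomposition has width 1, which upper-bounds the treewidth. Any graph with an edge has treewidth ≥ 1, and G has the edge 4–3. Combining the bounds, tw(G) = 1.

Treewidth 1.
One optimal decomposition is:
Bags: B1 = {3, 4}  B2 = {2, 3}  B3 = {1, 2}  B4 = {0, 1}
Tree: B1–B2, B2–B3, B3–B4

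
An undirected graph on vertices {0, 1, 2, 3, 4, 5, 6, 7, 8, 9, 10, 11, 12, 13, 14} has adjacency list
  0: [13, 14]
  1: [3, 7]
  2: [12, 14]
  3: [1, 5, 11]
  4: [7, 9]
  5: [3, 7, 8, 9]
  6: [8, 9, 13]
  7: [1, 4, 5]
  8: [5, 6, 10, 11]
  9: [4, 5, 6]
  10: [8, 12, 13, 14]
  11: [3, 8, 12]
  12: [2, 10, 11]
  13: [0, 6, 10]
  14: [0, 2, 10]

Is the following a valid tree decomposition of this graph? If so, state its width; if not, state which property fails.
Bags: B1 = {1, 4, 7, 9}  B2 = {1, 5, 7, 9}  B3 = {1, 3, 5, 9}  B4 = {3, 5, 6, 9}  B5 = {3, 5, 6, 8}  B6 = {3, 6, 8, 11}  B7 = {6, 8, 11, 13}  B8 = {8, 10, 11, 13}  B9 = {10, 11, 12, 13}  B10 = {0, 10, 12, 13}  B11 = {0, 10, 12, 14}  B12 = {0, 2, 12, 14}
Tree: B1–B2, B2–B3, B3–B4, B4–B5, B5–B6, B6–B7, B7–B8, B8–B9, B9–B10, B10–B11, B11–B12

Every vertex of G appears in some bag (union = {0, 1, 2, 3, 4, 5, 6, 7, 8, 9, 10, 11, 12, 13, 14}); every edge is covered by a bag; and for each vertex v the set of bags containing v is connected in the bag tree. The decomposition is therefore valid. The largest bag has 4 vertices, so the width is 3.

Yes; width 3.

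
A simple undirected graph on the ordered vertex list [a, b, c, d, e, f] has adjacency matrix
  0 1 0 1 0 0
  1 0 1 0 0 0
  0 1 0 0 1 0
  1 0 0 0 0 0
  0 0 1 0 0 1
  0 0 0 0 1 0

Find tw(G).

1

A width-1 tree decomposition is:
Bags: B1 = {e, f}  B2 = {c, e}  B3 = {b, c}  B4 = {a, b}  B5 = {a, d}
Tree: B1–B2, B2–B3, B3–B4, B4–B5
The largest bag has 2 vertices, giving width 1; this decomposition certifies tw(G) ≤ 1. Any graph with an edge has treewidth ≥ 1, and G has the edge e–f. The upper and lower bounds meet at 1, so that is the treewidth.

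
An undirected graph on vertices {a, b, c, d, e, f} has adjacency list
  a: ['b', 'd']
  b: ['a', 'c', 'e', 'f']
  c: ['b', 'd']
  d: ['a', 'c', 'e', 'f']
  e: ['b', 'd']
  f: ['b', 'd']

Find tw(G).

2

A width-2 tree decomposition is:
Bags: B1 = {b, d, f}  B2 = {a, b, d}  B3 = {b, d, e}  B4 = {b, c, d}
Tree: B1–B2, B2–B3, B3–B4
The largest bag has 3 vertices, giving width 2; this decomposition certifies tw(G) ≤ 2. The edges f–b–a–d–f form a cycle, so G is not a tree and its treewidth is at least 2. The upper and lower bounds meet at 2, so that is the treewidth.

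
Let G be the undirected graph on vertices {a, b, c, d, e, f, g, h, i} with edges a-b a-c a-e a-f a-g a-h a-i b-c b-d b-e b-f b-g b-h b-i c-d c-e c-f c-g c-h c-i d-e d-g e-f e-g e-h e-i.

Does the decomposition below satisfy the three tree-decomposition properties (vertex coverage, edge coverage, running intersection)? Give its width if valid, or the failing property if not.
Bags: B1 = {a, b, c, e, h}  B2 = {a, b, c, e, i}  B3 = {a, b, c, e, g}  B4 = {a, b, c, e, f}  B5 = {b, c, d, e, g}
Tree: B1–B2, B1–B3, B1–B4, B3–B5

Checking the three conditions: (i) the bags cover all of {a, b, c, d, e, f, g, h, i}; (ii) for each edge, some bag contains both endpoints; (iii) the bags containing any fixed vertex form a subtree. All hold, so the decomposition is valid with width 5 − 1 = 4.

Yes; width 4.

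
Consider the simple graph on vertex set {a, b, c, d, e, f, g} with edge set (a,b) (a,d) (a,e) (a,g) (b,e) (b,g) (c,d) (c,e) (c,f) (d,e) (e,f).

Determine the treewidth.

2

A width-2 tree decomposition is:
Bags: B1 = {a, b, e}  B2 = {a, d, e}  B3 = {a, b, g}  B4 = {c, d, e}  B5 = {c, e, f}
Tree: B1–B2, B1–B3, B2–B4, B4–B5
Each bag holds 3 vertices, so the decomposition has width 2, which upper-bounds the treewidth. On the other hand G contains the 3-clique {a, b, g}. A clique must lie in a single bag of any decomposition, so no decomposition can have width below 2. The upper and lower bounds meet at 2, so that is the treewidth.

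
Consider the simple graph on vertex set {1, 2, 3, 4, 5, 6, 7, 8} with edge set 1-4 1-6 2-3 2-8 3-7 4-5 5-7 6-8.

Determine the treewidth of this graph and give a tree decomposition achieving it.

The largest bag has 3 vertices, giving width 2; this decomposition certifies tw(G) ≤ 2. The edges 4–1–6–8–2–3–7–5–4 form a cycle, so G is not a tree and its treewidth is at least 2. Combining the bounds, tw(G) = 2.

Treewidth 2.
Bags: B1 = {1, 4, 6}  B2 = {4, 6, 8}  B3 = {2, 4, 8}  B4 = {2, 3, 4}  B5 = {3, 4, 7}  B6 = {4, 5, 7}
Tree: B1–B2, B2–B3, B3–B4, B4–B5, B5–B6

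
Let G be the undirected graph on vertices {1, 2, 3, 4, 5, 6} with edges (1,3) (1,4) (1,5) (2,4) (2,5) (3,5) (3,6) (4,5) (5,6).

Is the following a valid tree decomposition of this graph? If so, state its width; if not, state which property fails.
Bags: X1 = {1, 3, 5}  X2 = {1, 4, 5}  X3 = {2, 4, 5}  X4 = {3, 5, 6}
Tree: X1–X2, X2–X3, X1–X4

Yes; width 2.

Vertex coverage: the bags together contain {1, 2, 3, 4, 5, 6}, the full vertex set. Edge coverage: each edge of G has both endpoints in at least one bag. Running intersection: for every vertex, the bags containing it form a connected subtree. All three properties hold, so this is a valid tree decomposition of width max|bag| − 1 = 2, and hence tw(G) ≤ 2.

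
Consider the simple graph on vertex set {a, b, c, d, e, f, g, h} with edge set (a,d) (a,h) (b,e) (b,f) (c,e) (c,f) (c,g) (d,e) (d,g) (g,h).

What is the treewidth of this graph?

A width-2 tree decomposition is:
Bags: B1 = {b, c, f}  B2 = {b, c, e}  B3 = {c, e, g}  B4 = {d, e, g}  B5 = {d, g, h}  B6 = {a, d, h}
Tree: B1–B2, B2–B3, B3–B4, B4–B5, B5–B6
Each bag holds 3 vertices, so the decomposition has width 2, which upper-bounds the treewidth. The edges f–b–e–c–f form a cycle, so G is not a tree and its treewidth is at least 2. Combining the bounds, tw(G) = 2.

2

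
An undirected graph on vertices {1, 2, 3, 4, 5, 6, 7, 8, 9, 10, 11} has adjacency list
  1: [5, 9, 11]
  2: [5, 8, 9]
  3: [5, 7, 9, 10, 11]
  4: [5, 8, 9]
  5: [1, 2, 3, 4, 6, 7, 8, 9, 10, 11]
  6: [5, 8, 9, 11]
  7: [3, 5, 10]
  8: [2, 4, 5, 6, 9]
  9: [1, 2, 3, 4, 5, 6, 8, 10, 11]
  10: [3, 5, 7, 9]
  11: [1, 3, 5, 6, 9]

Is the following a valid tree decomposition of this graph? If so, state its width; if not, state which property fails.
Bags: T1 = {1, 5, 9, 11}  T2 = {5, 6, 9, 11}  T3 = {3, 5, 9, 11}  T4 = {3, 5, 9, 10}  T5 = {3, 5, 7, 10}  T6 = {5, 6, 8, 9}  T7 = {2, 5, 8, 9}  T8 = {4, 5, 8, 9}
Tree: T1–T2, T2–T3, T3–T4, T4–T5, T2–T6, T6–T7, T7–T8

Yes; width 3.

Every vertex of G appears in some bag (union = {1, 2, 3, 4, 5, 6, 7, 8, 9, 10, 11}); every edge is covered by a bag; and for each vertex v the set of bags containing v is connected in the bag tree. The decomposition is therefore valid. The largest bag has 4 vertices, so the width is 3.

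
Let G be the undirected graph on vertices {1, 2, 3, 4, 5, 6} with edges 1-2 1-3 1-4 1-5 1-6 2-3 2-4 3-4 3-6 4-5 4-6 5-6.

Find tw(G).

3

A width-3 tree decomposition is:
Bags: B1 = {1, 2, 3, 4}  B2 = {1, 3, 4, 6}  B3 = {1, 4, 5, 6}
Tree: B1–B2, B2–B3
Every bag has size at most 4, so the width is 4 − 1 = 3 and tw(G) ≤ 3. For the lower bound, the 4 vertices {1, 2, 3, 4} are pairwise adjacent, and any tree decomposition puts a clique entirely inside one bag — forcing width ≥ 3. Therefore the treewidth is 3.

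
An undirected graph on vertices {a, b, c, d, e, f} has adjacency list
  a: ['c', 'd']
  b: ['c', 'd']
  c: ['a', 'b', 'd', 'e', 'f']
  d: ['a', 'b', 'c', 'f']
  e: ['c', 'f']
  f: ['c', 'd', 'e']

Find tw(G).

2

A width-2 tree decomposition is:
Bags: B1 = {c, d, f}  B2 = {a, c, d}  B3 = {c, e, f}  B4 = {b, c, d}
Tree: B1–B2, B1–B3, B2–B4
Each bag holds 3 vertices, so the decomposition has width 2, which upper-bounds the treewidth. On the other hand G contains the 3-clique {a, c, d}. A clique must lie in a single bag of any decomposition, so no decomposition can have width below 2. Hence tw(G) = 2 exactly.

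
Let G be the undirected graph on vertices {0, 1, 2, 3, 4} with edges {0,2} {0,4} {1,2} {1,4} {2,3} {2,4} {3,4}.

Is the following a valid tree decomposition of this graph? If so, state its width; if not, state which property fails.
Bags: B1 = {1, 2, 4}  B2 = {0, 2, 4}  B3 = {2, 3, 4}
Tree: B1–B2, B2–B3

Yes; width 2.

Checking the three conditions: (i) the bags cover all of {0, 1, 2, 3, 4}; (ii) for each edge, some bag contains both endpoints; (iii) the bags containing any fixed vertex form a subtree. All hold, so the decomposition is valid with width 3 − 1 = 2.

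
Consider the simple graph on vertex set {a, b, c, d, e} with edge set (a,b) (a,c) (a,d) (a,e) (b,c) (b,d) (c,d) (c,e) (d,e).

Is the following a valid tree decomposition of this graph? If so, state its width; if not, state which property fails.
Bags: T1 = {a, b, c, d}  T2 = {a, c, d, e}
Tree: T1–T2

Checking the three conditions: (i) the bags cover all of {a, b, c, d, e}; (ii) for each edge, some bag contains both endpoints; (iii) the bags containing any fixed vertex form a subtree. All hold, so the decomposition is valid with width 4 − 1 = 3.

Yes; width 3.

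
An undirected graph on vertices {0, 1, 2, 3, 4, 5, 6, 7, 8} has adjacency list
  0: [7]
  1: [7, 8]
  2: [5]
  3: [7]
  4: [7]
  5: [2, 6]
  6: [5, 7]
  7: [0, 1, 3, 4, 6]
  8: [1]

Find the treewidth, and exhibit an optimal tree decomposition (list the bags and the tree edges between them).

Treewidth 1.
One such decomposition:
Bags: B1 = {0, 7}  B2 = {1, 7}  B3 = {6, 7}  B4 = {5, 6}  B5 = {3, 7}  B6 = {4, 7}  B7 = {1, 8}  B8 = {2, 5}
Tree: B1–B2, B2–B3, B3–B4, B2–B5, B1–B6, B2–B7, B4–B8

Every bag has size at most 2, so the width is 2 − 1 = 1 and tw(G) ≤ 1. Any graph with an edge has treewidth ≥ 1, and G has the edge 0–7. Hence tw(G) = 1 exactly.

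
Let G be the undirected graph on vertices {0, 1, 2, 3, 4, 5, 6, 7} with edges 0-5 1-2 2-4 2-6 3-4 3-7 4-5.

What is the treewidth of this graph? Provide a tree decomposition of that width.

The largest bag has 2 vertices, giving width 1; this decomposition certifies tw(G) ≤ 1. G has an edge, so its treewidth is at least 1. Hence tw(G) = 1 exactly.

Treewidth 1.
One such decomposition:
Bags: B1 = {2, 4}  B2 = {2, 6}  B3 = {3, 4}  B4 = {4, 5}  B5 = {1, 2}  B6 = {0, 5}  B7 = {3, 7}
Tree: B1–B2, B1–B3, B3–B4, B1–B5, B4–B6, B3–B7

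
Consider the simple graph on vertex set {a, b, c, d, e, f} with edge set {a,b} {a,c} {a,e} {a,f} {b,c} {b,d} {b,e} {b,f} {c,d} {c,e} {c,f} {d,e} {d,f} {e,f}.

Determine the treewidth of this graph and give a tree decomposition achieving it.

Treewidth 4.
One optimal decomposition is:
Bags: B1 = {a, b, c, e, f}  B2 = {b, c, d, e, f}
Tree: B1–B2

Every bag has size at most 5, so the width is 5 − 1 = 4 and tw(G) ≤ 4. For the lower bound, the 5 vertices {b, c, d, e, f} are pairwise adjacent, and any tree decomposition puts a clique entirely inside one bag — forcing width ≥ 4. Combining the bounds, tw(G) = 4.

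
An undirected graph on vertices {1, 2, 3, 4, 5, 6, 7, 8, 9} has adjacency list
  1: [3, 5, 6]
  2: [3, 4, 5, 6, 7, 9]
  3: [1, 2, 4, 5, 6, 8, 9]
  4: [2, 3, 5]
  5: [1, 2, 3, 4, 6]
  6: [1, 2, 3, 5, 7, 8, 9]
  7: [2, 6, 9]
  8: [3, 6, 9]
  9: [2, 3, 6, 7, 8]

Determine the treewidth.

A width-3 tree decomposition is:
Bags: B1 = {2, 3, 5, 6}  B2 = {2, 3, 6, 9}  B3 = {2, 6, 7, 9}  B4 = {3, 6, 8, 9}  B5 = {2, 3, 4, 5}  B6 = {1, 3, 5, 6}
Tree: B1–B2, B2–B3, B2–B4, B1–B5, B1–B6
Each bag holds 4 vertices, so the decomposition has width 3, which upper-bounds the treewidth. Conversely, {2, 3, 4, 5} is a clique of size 4, and the vertices of any clique must share a bag in every tree decomposition; so some bag has ≥ 4 vertices and tw(G) ≥ 3. The upper and lower bounds meet at 3, so that is the treewidth.

3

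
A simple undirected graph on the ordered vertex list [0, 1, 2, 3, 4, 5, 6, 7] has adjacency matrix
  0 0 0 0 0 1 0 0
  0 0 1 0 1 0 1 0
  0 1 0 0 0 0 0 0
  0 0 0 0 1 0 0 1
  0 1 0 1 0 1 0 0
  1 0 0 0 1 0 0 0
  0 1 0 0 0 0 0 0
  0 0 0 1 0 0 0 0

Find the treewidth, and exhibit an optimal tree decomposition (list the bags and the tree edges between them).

The largest bag has 2 vertices, giving width 1; this decomposition certifies tw(G) ≤ 1. G has an edge, so its treewidth is at least 1. Combining the bounds, tw(G) = 1.

Treewidth 1.
Bags: B1 = {3, 4}  B2 = {1, 4}  B3 = {3, 7}  B4 = {4, 5}  B5 = {0, 5}  B6 = {1, 6}  B7 = {1, 2}
Tree: B1–B2, B1–B3, B1–B4, B4–B5, B2–B6, B6–B7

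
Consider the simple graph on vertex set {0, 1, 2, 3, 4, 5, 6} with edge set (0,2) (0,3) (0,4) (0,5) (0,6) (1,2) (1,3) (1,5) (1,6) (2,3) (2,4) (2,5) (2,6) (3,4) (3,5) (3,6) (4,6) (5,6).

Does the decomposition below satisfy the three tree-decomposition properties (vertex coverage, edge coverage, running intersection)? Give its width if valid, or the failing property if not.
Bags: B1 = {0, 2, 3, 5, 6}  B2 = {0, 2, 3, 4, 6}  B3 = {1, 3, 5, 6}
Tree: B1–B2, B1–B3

No — edge (2,1) lies in no bag.

A tree decomposition must satisfy three properties: every vertex lies in some bag; for every edge, both endpoints lie together in some bag; and for every vertex, the bags containing it form a connected subtree. Here edge (2,1) lies in no bag, so the decomposition is invalid.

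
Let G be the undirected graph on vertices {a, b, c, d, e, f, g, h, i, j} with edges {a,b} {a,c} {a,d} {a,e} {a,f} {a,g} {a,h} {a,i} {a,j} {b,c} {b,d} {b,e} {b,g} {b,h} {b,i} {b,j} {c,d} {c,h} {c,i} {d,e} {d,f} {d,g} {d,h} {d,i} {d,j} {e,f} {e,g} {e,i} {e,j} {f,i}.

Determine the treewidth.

A width-4 tree decomposition is:
Bags: B1 = {a, b, d, e, j}  B2 = {a, b, d, e, g}  B3 = {a, b, d, e, i}  B4 = {a, b, c, d, i}  B5 = {a, d, e, f, i}  B6 = {a, b, c, d, h}
Tree: B1–B2, B2–B3, B3–B4, B3–B5, B4–B6
Each bag holds 5 vertices, so the decomposition has width 4, which upper-bounds the treewidth. On the other hand G contains the 5-clique {a, d, e, f, i}. A clique must lie in a single bag of any decomposition, so no decomposition can have width below 4. Hence tw(G) = 4 exactly.

4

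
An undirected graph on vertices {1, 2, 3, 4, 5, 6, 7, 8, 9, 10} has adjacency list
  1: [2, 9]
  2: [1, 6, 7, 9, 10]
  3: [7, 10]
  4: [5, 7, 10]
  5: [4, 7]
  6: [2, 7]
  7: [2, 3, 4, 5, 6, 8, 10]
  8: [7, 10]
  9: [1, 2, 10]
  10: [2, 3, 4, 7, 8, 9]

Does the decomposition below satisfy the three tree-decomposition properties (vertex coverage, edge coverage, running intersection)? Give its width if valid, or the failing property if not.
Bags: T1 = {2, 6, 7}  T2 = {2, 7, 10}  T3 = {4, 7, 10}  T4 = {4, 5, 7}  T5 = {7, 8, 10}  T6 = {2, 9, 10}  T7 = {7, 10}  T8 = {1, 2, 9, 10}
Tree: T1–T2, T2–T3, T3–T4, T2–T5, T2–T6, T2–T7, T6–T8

A tree decomposition must satisfy three properties: every vertex lies in some bag; for every edge, both endpoints lie together in some bag; and for every vertex, the bags containing it form a connected subtree. Here vertex 3 appears in no bag, so the decomposition is invalid.

No — vertex 3 appears in no bag.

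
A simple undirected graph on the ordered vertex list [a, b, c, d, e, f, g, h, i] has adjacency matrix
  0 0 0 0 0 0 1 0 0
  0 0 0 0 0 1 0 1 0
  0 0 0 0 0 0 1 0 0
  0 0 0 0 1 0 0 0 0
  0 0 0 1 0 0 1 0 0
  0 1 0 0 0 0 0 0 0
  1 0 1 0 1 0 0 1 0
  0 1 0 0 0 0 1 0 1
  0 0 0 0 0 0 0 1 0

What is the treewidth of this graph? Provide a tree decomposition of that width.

Treewidth 1.
One such decomposition:
Bags: B1 = {c, g}  B2 = {g, h}  B3 = {b, h}  B4 = {b, f}  B5 = {h, i}  B6 = {e, g}  B7 = {d, e}  B8 = {a, g}
Tree: B1–B2, B2–B3, B3–B4, B3–B5, B1–B6, B6–B7, B1–B8

The largest bag has 2 vertices, giving width 1; this decomposition certifies tw(G) ≤ 1. G has an edge, so its treewidth is at least 1. The upper and lower bounds meet at 1, so that is the treewidth.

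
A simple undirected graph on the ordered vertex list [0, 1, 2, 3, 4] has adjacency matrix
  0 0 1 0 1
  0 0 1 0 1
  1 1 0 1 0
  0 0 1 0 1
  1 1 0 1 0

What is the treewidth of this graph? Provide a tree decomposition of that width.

Treewidth 2.
One such decomposition:
Bags: B1 = {1, 2, 4}  B2 = {0, 2, 4}  B3 = {2, 3, 4}
Tree: B1–B2, B2–B3

Every bag has size at most 3, so the width is 3 − 1 = 2 and tw(G) ≤ 2. For the lower bound, G contains the cycle 1–2–0–4–1, so G is not a forest; only forests have treewidth ≤ 1, hence tw(G) ≥ 2. The upper and lower bounds meet at 2, so that is the treewidth.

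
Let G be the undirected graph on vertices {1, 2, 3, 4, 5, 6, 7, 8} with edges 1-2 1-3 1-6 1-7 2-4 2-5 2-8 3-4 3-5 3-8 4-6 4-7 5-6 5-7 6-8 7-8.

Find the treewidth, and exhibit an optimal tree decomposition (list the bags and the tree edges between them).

Treewidth 4.
One optimal decomposition is:
Bags: B1 = {2, 3, 4, 6, 7}  B2 = {2, 3, 6, 7, 8}  B3 = {1, 2, 3, 6, 7}  B4 = {2, 3, 5, 6, 7}
Tree: B1–B2, B2–B3, B3–B4

The largest bag has 5 vertices, giving width 4; this decomposition certifies tw(G) ≤ 4. For the lower bound: the 5 vertex sets {4,7}, {3,8}, {1,2}, {6}, {5} are disjoint, each induces a connected subgraph, and every pair is joined by at least one edge of G. Contracting each set to a single vertex therefore yields K_{5} as a minor, and since treewidth is minor-monotone, tw(G) ≥ tw(K_{5}) = 4. Hence tw(G) = 4 exactly.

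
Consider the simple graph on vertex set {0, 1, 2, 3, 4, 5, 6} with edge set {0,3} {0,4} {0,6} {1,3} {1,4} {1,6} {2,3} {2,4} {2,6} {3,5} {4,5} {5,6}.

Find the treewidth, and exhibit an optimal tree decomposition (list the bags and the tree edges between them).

Every bag has size at most 4, so the width is 4 − 1 = 3 and tw(G) ≤ 3. For the lower bound: the 4 vertex sets {4,5}, {2,6}, {3}, {0} are disjoint, each induces a connected subgraph, and every pair is joined by at least one edge of G. Contracting each set to a single vertex therefore yields K_{4} as a minor, and since treewidth is minor-monotone, tw(G) ≥ tw(K_{4}) = 3. Combining the bounds, tw(G) = 3.

Treewidth 3.
One such decomposition:
Bags: B1 = {3, 4, 5, 6}  B2 = {2, 3, 4, 6}  B3 = {0, 3, 4, 6}  B4 = {1, 3, 4, 6}
Tree: B1–B2, B2–B3, B3–B4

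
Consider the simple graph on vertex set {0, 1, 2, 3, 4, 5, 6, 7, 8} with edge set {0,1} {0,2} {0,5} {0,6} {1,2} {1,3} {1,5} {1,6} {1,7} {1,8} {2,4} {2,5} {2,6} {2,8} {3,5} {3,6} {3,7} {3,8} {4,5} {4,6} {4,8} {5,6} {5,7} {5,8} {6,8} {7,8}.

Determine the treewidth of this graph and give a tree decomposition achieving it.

Treewidth 4.
One such decomposition:
Bags: B1 = {0, 1, 2, 5, 6}  B2 = {1, 2, 5, 6, 8}  B3 = {1, 3, 5, 6, 8}  B4 = {2, 4, 5, 6, 8}  B5 = {1, 3, 5, 7, 8}
Tree: B1–B2, B2–B3, B2–B4, B3–B5

The largest bag has 5 vertices, giving width 4; this decomposition certifies tw(G) ≤ 4. On the other hand G contains the 5-clique {0, 1, 2, 5, 6}. A clique must lie in a single bag of any decomposition, so no decomposition can have width below 4. The upper and lower bounds meet at 4, so that is the treewidth.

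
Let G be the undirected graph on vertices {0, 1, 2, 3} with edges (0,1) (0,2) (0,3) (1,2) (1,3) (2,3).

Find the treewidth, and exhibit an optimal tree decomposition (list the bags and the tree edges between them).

Treewidth 3.
One such decomposition:
Bags: B1 = {0, 1, 2, 3}
Tree: (single bag)

A single bag containing all 4 vertices is trivially a valid decomposition of width 3. On the other hand G contains the 4-clique {0, 1, 2, 3}. A clique must lie in a single bag of any decomposition, so no decomposition can have width below 3. The upper and lower bounds meet at 3, so that is the treewidth.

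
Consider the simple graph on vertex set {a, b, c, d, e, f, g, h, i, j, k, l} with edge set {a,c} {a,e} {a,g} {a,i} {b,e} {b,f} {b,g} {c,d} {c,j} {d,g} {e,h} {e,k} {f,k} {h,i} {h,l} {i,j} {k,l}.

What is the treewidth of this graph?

A width-3 tree decomposition is:
Bags: B1 = {c, d, i, j}  B2 = {a, c, d, i}  B3 = {a, d, g, i}  B4 = {a, g, h, i}  B5 = {a, e, g, h}  B6 = {b, e, g, h}  B7 = {b, e, h, l}  B8 = {b, e, k, l}  B9 = {b, f, k, l}
Tree: B1–B2, B2–B3, B3–B4, B4–B5, B5–B6, B6–B7, B7–B8, B8–B9
Every bag has size at most 4, so the width is 4 − 1 = 3 and tw(G) ≤ 3. For the lower bound: the 4 vertex sets {c,d,j}, {i}, {a}, {b,e,g,h} are disjoint, each induces a connected subgraph, and every pair is joined by at least one edge of G. Contracting each set to a single vertex therefore yields K_{4} as a minor, and since treewidth is minor-monotone, tw(G) ≥ tw(K_{4}) = 3. The upper and lower bounds meet at 3, so that is the treewidth.

3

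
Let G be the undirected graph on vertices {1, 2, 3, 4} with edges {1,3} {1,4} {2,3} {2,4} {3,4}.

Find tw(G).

A width-2 tree decomposition is:
Bags: B1 = {1, 3, 4}  B2 = {2, 3, 4}
Tree: B1–B2
Every bag has size at most 3, so the width is 3 − 1 = 2 and tw(G) ≤ 2. Conversely, {1, 3, 4} is a clique of size 3, and the vertices of any clique must share a bag in every tree decomposition; so some bag has ≥ 3 vertices and tw(G) ≥ 2. Hence tw(G) = 2 exactly.

2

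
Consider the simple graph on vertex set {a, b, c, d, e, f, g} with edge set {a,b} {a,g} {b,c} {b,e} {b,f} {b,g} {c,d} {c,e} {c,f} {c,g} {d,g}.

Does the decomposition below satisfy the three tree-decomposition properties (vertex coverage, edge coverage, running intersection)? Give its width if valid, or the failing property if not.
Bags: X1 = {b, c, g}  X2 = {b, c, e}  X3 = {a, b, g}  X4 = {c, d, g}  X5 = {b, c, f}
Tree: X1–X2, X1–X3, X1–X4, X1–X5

Yes; width 2.

Checking the three conditions: (i) the bags cover all of {a, b, c, d, e, f, g}; (ii) for each edge, some bag contains both endpoints; (iii) the bags containing any fixed vertex form a subtree. All hold, so the decomposition is valid with width 3 − 1 = 2.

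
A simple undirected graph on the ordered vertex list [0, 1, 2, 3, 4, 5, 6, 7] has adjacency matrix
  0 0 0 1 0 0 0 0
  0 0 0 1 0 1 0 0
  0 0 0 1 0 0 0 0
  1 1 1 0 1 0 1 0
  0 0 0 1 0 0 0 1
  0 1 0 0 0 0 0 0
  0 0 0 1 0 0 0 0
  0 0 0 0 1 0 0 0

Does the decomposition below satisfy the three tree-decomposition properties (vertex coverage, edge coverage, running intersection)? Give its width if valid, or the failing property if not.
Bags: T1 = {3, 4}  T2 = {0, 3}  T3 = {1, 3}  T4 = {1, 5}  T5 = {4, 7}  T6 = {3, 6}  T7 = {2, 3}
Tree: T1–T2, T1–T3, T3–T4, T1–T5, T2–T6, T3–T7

Yes; width 1.

Every vertex of G appears in some bag (union = {0, 1, 2, 3, 4, 5, 6, 7}); every edge is covered by a bag; and for each vertex v the set of bags containing v is connected in the bag tree. The decomposition is therefore valid. The largest bag has 2 vertices, so the width is 1.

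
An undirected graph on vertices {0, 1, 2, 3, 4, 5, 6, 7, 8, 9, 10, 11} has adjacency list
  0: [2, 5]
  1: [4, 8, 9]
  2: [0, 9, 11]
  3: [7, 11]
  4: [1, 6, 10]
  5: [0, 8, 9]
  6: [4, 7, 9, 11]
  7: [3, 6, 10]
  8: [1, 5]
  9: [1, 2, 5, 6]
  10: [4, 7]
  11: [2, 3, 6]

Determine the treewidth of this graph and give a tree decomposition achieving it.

Every bag has size at most 4, so the width is 4 − 1 = 3 and tw(G) ≤ 3. For the lower bound: the 4 vertex sets {3,7,10}, {11}, {6}, {1,2,4,9} are disjoint, each induces a connected subgraph, and every pair is joined by at least one edge of G. Contracting each set to a single vertex therefore yields K_{4} as a minor, and since treewidth is minor-monotone, tw(G) ≥ tw(K_{4}) = 3. Therefore the treewidth is 3.

Treewidth 3.
Bags: B1 = {3, 7, 10, 11}  B2 = {6, 7, 10, 11}  B3 = {4, 6, 10, 11}  B4 = {2, 4, 6, 11}  B5 = {2, 4, 6, 9}  B6 = {1, 2, 4, 9}  B7 = {0, 1, 2, 9}  B8 = {0, 1, 5, 9}  B9 = {0, 1, 5, 8}
Tree: B1–B2, B2–B3, B3–B4, B4–B5, B5–B6, B6–B7, B7–B8, B8–B9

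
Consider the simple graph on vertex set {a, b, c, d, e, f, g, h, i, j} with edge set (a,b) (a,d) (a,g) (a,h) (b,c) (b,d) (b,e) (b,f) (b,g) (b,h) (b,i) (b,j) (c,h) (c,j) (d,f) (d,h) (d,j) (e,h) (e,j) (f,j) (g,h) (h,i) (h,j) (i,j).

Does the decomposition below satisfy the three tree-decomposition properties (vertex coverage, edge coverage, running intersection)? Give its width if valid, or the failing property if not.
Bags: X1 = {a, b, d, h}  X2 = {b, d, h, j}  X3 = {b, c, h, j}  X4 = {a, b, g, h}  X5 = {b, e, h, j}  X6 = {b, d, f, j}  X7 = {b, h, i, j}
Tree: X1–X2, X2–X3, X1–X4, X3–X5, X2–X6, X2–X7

Yes; width 3.

Vertex coverage: the bags together contain {a, b, c, d, e, f, g, h, i, j}, the full vertex set. Edge coverage: each edge of G has both endpoints in at least one bag. Running intersection: for every vertex, the bags containing it form a connected subtree. All three properties hold, so this is a valid tree decomposition of width max|bag| − 1 = 3, and hence tw(G) ≤ 3.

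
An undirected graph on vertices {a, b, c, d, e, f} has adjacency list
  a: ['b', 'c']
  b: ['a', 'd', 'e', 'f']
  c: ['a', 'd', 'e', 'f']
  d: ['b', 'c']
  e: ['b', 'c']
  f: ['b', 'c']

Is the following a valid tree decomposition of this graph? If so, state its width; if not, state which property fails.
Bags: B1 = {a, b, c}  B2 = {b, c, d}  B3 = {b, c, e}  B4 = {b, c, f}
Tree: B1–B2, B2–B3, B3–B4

Vertex coverage: the bags together contain {a, b, c, d, e, f}, the full vertex set. Edge coverage: each edge of G has both endpoints in at least one bag. Running intersection: for every vertex, the bags containing it form a connected subtree. All three properties hold, so this is a valid tree decomposition of width max|bag| − 1 = 2, and hence tw(G) ≤ 2.

Yes; width 2.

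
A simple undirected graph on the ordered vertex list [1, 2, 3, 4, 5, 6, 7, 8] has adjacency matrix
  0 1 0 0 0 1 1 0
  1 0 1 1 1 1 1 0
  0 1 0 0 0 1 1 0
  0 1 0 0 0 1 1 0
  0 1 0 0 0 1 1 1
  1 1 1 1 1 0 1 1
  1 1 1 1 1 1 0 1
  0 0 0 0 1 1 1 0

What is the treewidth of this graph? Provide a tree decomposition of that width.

Each bag holds 4 vertices, so the decomposition has width 3, which upper-bounds the treewidth. Conversely, {5, 6, 7, 8} is a clique of size 4, and the vertices of any clique must share a bag in every tree decomposition; so some bag has ≥ 4 vertices and tw(G) ≥ 3. Therefore the treewidth is 3.

Treewidth 3.
One optimal decomposition is:
Bags: B1 = {2, 5, 6, 7}  B2 = {5, 6, 7, 8}  B3 = {2, 4, 6, 7}  B4 = {1, 2, 6, 7}  B5 = {2, 3, 6, 7}
Tree: B1–B2, B1–B3, B3–B4, B3–B5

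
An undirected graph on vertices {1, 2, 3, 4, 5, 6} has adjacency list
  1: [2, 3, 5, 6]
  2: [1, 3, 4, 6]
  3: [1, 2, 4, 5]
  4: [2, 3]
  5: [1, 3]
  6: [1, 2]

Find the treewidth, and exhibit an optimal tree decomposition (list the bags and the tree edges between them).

Each bag holds 3 vertices, so the decomposition has width 2, which upper-bounds the treewidth. Conversely, {1, 2, 3} is a clique of size 3, and the vertices of any clique must share a bag in every tree decomposition; so some bag has ≥ 3 vertices and tw(G) ≥ 2. The upper and lower bounds meet at 2, so that is the treewidth.

Treewidth 2.
One optimal decomposition is:
Bags: B1 = {1, 2, 3}  B2 = {2, 3, 4}  B3 = {1, 2, 6}  B4 = {1, 3, 5}
Tree: B1–B2, B1–B3, B1–B4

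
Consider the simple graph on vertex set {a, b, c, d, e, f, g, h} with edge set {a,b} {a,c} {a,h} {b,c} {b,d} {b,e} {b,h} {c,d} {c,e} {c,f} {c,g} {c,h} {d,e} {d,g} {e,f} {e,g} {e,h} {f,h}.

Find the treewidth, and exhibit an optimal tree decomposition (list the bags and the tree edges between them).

Every bag has size at most 4, so the width is 4 − 1 = 3 and tw(G) ≤ 3. For the lower bound, the 4 vertices {c, d, e, g} are pairwise adjacent, and any tree decomposition puts a clique entirely inside one bag — forcing width ≥ 3. Combining the bounds, tw(G) = 3.

Treewidth 3.
Bags: B1 = {c, e, f, h}  B2 = {b, c, e, h}  B3 = {b, c, d, e}  B4 = {c, d, e, g}  B5 = {a, b, c, h}
Tree: B1–B2, B2–B3, B3–B4, B2–B5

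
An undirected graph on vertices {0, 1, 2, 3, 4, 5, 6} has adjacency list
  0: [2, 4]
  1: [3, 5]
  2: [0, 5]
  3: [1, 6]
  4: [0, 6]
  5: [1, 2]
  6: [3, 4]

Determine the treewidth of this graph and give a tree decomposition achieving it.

Each bag holds 3 vertices, so the decomposition has width 2, which upper-bounds the treewidth. For the lower bound, G contains the cycle 4–0–2–5–1–3–6–4, so G is not a forest; only forests have treewidth ≤ 1, hence tw(G) ≥ 2. Hence tw(G) = 2 exactly.

Treewidth 2.
One optimal decomposition is:
Bags: B1 = {0, 2, 4}  B2 = {2, 4, 5}  B3 = {1, 4, 5}  B4 = {1, 3, 4}  B5 = {3, 4, 6}
Tree: B1–B2, B2–B3, B3–B4, B4–B5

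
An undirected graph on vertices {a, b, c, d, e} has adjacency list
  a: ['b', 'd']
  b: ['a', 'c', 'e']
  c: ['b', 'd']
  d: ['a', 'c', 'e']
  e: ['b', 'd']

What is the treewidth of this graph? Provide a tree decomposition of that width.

Each bag holds 3 vertices, so the decomposition has width 2, which upper-bounds the treewidth. The edges c–b–e–d–c form a cycle, so G is not a tree and its treewidth is at least 2. Combining the bounds, tw(G) = 2.

Treewidth 2.
One such decomposition:
Bags: B1 = {b, c, d}  B2 = {b, d, e}  B3 = {a, b, d}
Tree: B1–B2, B2–B3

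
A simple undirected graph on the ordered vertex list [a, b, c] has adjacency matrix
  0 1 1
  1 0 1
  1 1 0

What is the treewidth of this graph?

2

A width-2 tree decomposition is:
Bags: B1 = {a, b, c}
Tree: (single bag)
With just one bag of size 3, the width is 3 − 1 = 2, so tw(G) ≤ 2. Conversely, {a, b, c} is a clique of size 3, and the vertices of any clique must share a bag in every tree decomposition; so some bag has ≥ 3 vertices and tw(G) ≥ 2. Combining the bounds, tw(G) = 2.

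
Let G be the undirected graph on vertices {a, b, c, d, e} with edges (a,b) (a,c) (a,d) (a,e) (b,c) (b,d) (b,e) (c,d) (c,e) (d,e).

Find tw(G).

A width-4 tree decomposition is:
Bags: B1 = {a, b, c, d, e}
Tree: (single bag)
With just one bag of size 5, the width is 5 − 1 = 4, so tw(G) ≤ 4. Conversely, {a, b, c, d, e} is a clique of size 5, and the vertices of any clique must share a bag in every tree decomposition; so some bag has ≥ 5 vertices and tw(G) ≥ 4. Combining the bounds, tw(G) = 4.

4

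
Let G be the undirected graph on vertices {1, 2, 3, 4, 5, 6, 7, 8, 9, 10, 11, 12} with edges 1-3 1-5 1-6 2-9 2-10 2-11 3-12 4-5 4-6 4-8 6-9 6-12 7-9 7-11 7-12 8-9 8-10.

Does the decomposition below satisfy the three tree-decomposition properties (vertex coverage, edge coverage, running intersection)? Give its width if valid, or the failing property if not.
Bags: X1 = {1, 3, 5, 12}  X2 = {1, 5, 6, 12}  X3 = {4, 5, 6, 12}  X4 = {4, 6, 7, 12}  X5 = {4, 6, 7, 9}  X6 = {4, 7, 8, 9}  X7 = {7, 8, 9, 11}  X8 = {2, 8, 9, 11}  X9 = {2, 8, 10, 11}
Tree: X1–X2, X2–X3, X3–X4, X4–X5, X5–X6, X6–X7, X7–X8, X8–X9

Yes; width 3.

Vertex coverage: the bags together contain {1, 2, 3, 4, 5, 6, 7, 8, 9, 10, 11, 12}, the full vertex set. Edge coverage: each edge of G has both endpoints in at least one bag. Running intersection: for every vertex, the bags containing it form a connected subtree. All three properties hold, so this is a valid tree decomposition of width max|bag| − 1 = 3, and hence tw(G) ≤ 3.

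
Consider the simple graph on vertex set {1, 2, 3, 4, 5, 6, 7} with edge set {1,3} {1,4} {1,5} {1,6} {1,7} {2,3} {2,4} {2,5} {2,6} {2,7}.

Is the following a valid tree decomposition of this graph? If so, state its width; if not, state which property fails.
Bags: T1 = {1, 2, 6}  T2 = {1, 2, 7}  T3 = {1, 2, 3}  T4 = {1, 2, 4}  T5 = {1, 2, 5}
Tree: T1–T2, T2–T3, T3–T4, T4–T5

Yes; width 2.

Every vertex of G appears in some bag (union = {1, 2, 3, 4, 5, 6, 7}); every edge is covered by a bag; and for each vertex v the set of bags containing v is connected in the bag tree. The decomposition is therefore valid. The largest bag has 3 vertices, so the width is 2.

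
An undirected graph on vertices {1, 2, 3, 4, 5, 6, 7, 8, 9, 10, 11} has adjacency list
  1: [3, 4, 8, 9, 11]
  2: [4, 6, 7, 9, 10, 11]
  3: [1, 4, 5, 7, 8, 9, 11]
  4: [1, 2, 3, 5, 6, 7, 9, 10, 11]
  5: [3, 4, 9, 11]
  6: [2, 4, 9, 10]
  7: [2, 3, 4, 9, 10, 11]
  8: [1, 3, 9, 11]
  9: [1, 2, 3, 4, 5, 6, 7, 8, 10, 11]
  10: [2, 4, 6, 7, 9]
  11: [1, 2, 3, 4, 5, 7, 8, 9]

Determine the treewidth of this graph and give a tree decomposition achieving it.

Every bag has size at most 5, so the width is 5 − 1 = 4 and tw(G) ≤ 4. Conversely, {1, 3, 8, 9, 11} is a clique of size 5, and the vertices of any clique must share a bag in every tree decomposition; so some bag has ≥ 5 vertices and tw(G) ≥ 4. Combining the bounds, tw(G) = 4.

Treewidth 4.
One such decomposition:
Bags: B1 = {3, 4, 7, 9, 11}  B2 = {3, 4, 5, 9, 11}  B3 = {1, 3, 4, 9, 11}  B4 = {2, 4, 7, 9, 11}  B5 = {2, 4, 7, 9, 10}  B6 = {1, 3, 8, 9, 11}  B7 = {2, 4, 6, 9, 10}
Tree: B1–B2, B2–B3, B1–B4, B4–B5, B3–B6, B5–B7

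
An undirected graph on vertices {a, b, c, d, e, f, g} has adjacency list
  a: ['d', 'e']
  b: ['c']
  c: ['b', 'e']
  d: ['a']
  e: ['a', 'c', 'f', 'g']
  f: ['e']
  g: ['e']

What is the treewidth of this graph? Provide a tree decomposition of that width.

Treewidth 1.
Bags: B1 = {e, f}  B2 = {c, e}  B3 = {b, c}  B4 = {a, e}  B5 = {e, g}  B6 = {a, d}
Tree: B1–B2, B2–B3, B2–B4, B4–B5, B4–B6

Every bag has size at most 2, so the width is 2 − 1 = 1 and tw(G) ≤ 1. G has an edge, so its treewidth is at least 1. The upper and lower bounds meet at 1, so that is the treewidth.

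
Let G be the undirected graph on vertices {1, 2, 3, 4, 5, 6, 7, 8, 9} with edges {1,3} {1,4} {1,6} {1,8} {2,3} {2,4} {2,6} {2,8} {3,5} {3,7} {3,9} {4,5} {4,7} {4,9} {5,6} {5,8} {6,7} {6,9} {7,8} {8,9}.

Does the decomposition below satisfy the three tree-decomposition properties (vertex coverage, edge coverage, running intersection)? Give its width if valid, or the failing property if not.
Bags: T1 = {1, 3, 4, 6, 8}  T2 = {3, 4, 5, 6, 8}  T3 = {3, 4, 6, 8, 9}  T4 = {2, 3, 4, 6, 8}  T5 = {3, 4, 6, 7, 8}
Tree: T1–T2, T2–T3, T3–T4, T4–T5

Every vertex of G appears in some bag (union = {1, 2, 3, 4, 5, 6, 7, 8, 9}); every edge is covered by a bag; and for each vertex v the set of bags containing v is connected in the bag tree. The decomposition is therefore valid. The largest bag has 5 vertices, so the width is 4.

Yes; width 4.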